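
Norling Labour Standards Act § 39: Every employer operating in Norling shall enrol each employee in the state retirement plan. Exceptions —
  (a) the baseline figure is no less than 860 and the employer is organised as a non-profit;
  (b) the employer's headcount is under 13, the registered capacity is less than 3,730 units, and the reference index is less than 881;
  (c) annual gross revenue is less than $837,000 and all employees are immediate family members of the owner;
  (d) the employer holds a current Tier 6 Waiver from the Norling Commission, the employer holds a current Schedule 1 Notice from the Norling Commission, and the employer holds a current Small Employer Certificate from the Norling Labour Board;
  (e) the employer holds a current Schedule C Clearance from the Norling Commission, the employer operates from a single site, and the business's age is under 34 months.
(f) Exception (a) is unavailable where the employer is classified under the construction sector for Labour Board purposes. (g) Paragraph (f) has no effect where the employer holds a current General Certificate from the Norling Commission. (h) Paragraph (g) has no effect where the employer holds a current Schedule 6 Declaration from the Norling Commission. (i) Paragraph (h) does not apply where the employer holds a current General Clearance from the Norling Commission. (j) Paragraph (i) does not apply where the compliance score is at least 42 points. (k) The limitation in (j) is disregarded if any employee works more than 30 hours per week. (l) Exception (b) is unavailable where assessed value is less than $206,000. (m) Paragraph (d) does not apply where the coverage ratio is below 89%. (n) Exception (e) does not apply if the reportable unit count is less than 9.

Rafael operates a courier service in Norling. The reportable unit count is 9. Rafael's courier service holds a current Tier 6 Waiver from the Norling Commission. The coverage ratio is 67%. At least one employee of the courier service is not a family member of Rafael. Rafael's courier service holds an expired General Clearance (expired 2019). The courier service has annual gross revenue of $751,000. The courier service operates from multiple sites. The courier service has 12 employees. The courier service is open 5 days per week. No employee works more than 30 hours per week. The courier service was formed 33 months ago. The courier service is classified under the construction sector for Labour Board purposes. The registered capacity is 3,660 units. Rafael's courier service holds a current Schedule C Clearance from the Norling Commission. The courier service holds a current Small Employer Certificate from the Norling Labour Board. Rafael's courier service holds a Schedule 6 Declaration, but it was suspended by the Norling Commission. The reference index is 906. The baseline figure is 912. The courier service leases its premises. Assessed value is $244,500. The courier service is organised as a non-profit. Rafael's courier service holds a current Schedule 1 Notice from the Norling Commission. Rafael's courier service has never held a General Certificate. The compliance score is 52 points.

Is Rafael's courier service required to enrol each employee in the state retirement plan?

All of (a)'s requirements are met (the baseline figure is 912, meeting the 860 threshold; the employer is a non-profit). Turning to paragraphs (f)–(k): (f) operates against (a): the courier service is classified under the construction sector. (g) is not engaged (the General Certificate is not current), so (f) stands. Exception (a) does not apply.
Exception (b) does not apply: the reference index is 906, not less than 881.
Exception (c) requires that all employees are immediate family members of the owner; but at least one employee is not a family member, so (c) is unavailable.
All of (d)'s requirements are met (a current Tier 6 Waiver is held; a current Schedule 1 Notice is held; a current Small Employer Certificate is held). However, paragraph (m) must be considered: (m) is triggered — the coverage ratio is 67%, below the 89% limit. Exception (d) does not apply.
Exception (e) does not apply: the employer operates from multiple sites.
No exception displaces § 39.

Yes — Rafael's courier service must enrol each employee in the state retirement plan.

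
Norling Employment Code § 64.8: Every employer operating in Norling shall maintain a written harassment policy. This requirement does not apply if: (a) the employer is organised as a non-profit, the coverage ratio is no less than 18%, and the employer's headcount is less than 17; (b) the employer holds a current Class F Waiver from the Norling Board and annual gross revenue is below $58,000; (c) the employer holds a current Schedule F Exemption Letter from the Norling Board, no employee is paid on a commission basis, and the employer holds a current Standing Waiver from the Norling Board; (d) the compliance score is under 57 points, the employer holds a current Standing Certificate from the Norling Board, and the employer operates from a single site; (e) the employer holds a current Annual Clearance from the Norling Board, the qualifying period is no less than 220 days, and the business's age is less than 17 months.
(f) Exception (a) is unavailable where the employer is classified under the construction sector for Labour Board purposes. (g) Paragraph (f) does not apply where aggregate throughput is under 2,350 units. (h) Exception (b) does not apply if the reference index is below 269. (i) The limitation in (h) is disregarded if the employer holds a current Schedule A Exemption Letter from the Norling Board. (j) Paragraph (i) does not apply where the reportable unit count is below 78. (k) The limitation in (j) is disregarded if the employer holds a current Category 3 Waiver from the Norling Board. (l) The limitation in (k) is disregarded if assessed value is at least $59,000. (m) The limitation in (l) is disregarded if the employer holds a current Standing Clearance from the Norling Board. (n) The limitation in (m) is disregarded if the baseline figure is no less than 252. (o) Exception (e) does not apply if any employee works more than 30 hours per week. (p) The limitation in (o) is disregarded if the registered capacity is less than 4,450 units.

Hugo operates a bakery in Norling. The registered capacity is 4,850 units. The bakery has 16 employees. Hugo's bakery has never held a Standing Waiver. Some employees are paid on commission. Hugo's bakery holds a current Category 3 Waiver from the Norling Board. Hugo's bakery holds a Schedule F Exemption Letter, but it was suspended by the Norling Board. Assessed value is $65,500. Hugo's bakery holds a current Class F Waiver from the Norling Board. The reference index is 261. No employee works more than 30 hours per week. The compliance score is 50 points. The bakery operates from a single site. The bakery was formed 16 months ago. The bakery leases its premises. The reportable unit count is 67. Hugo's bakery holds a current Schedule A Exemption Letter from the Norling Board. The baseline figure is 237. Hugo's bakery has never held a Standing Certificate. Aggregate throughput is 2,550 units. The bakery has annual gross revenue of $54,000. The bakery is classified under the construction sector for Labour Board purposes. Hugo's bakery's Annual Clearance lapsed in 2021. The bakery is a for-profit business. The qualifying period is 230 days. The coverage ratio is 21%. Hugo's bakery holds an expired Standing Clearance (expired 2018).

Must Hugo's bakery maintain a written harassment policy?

Exception (a) fails — the employer is for-profit.
All of (b)'s requirements are met (a current Class F Waiver is held; annual gross revenue is $54,000, below the $58,000 limit). Turning to paragraphs (h)–(n): (h) is engaged — the reference index is 261, below the 269 limit. (i) applies (a current Schedule A Exemption Letter is held), but is displaced by (j): (j) is engaged — the reportable unit count is 67, below the 78 limit. (k) would limit (j) — a current Category 3 Waiver is held — but (l) sets (k) aside: (l) operates against (k): assessed value is $65,500, meeting the $59,000 threshold. (m) is not triggered (no current Standing Clearance is held), so (l) stands. Exception (b) does not apply.
Exception (c) requires that the employer holds a current Schedule F Exemption Letter from the Norling Board; but there is no Schedule F Exemption Letter in force, so (c) is unavailable.
Exception (d) fails — there is no Standing Certificate in force.
Exception (e) requires that the employer holds a current Annual Clearance from the Norling Board; but the Annual Clearance is not current, so (e) is unavailable.
No exception is made out. Hugo's bakery falls within the general rule.

Yes — Hugo's bakery must maintain a written harassment policy.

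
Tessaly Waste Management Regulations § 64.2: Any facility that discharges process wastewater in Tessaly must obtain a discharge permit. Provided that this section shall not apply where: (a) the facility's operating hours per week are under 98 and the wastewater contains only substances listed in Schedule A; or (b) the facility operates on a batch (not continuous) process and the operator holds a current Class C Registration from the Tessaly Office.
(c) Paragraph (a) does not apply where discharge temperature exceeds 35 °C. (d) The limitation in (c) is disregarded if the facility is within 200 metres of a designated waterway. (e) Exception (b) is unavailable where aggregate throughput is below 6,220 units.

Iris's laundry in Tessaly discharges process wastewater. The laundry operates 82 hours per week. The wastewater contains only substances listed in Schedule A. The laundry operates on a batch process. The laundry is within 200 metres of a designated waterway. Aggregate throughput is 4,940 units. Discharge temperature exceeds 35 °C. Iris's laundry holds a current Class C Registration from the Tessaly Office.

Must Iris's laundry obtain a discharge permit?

Exception (a) is satisfied on its face — the facility's operating hours per week are 82, under the 98 limit; the wastewater is Schedule-A-only. Applying paragraphs (c)–(d): (c) operates (discharge temperature exceeds 35 °C), but is displaced by (d): (d) operates — the laundry is within 200 m of a designated waterway. So (a) applies.
Exception (b)'s conditions are all satisfied: the facility operates on a batch process; a current Class C Registration is held. However, paragraph (e) must be considered: (e) applies — aggregate throughput is 4,940 units, below the 6,220 units limit. (b) is therefore removed.

No — exception (a) applies; Iris's laundry is not required to obtain a discharge permit.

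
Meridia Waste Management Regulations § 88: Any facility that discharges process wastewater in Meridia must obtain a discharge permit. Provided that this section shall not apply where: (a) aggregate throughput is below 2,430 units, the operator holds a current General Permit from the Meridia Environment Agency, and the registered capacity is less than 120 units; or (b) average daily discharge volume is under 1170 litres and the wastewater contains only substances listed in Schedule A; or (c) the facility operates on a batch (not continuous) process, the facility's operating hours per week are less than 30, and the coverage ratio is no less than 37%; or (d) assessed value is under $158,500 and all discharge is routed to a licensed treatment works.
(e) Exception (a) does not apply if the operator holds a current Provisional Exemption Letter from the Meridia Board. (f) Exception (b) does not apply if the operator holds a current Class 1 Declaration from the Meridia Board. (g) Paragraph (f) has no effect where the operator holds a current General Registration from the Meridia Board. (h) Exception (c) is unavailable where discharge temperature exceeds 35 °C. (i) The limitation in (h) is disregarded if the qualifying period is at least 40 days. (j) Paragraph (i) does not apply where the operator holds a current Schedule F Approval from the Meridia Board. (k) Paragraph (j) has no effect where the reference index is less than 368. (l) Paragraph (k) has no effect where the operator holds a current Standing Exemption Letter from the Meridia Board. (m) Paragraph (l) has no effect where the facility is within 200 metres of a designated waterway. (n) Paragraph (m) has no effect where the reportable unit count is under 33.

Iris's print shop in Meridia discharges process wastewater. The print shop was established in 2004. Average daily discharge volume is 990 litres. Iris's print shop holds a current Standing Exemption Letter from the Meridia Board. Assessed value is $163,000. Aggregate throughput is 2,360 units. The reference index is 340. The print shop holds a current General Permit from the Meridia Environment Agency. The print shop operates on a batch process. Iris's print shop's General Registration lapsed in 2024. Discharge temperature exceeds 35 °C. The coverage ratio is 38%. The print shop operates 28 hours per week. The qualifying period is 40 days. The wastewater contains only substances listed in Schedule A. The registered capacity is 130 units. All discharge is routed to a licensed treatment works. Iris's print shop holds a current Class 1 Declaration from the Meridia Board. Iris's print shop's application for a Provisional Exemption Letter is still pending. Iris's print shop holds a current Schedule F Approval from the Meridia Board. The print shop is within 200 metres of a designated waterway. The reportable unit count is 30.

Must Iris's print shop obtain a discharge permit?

Yes — Iris's print shop must obtain a discharge permit.

Exception (a) requires that the registered capacity is less than 120 units; but the registered capacity is 130 units, not less than 120 units, so (a) is unavailable.
Exception (b)'s conditions are all satisfied: average daily discharge volume is 990 litres, under the 1170 litres limit; the wastewater is Schedule-A-only. However, paragraphs (f)–(g) must be considered: (f) operates against (b): a current Class 1 Declaration is held. (g), which would lift (f), is not triggered — the General Registration is not current. Exception (b) does not apply.
All of (c)'s requirements are met (the facility operates on a batch process; the facility's operating hours per week are 28, less than the 30 limit; the coverage ratio is 38%, meeting the 37% threshold). However, paragraphs (h)–(n) must be considered: (h) operates against (c): discharge temperature exceeds 35 °C. (i) would limit (h) — the qualifying period is 40 days, meeting the 40 days threshold — but (j) sets (i) aside: (j) operates against (i): a current Schedule F Approval is held. (k) would limit (j) — the reference index is 340, less than the 368 limit — but (l) sets (k) aside: (l) is triggered — a current Standing Exemption Letter is held. (m) would limit (l) — the print shop is within 200 m of a designated waterway — but (n) sets (m) aside: (n) operates against (m): the reportable unit count is 30, under the 33 limit. Exception (c) does not apply.
Exception (d) fails — assessed value is $163,000, not under $158,500.
No exception displaces § 88.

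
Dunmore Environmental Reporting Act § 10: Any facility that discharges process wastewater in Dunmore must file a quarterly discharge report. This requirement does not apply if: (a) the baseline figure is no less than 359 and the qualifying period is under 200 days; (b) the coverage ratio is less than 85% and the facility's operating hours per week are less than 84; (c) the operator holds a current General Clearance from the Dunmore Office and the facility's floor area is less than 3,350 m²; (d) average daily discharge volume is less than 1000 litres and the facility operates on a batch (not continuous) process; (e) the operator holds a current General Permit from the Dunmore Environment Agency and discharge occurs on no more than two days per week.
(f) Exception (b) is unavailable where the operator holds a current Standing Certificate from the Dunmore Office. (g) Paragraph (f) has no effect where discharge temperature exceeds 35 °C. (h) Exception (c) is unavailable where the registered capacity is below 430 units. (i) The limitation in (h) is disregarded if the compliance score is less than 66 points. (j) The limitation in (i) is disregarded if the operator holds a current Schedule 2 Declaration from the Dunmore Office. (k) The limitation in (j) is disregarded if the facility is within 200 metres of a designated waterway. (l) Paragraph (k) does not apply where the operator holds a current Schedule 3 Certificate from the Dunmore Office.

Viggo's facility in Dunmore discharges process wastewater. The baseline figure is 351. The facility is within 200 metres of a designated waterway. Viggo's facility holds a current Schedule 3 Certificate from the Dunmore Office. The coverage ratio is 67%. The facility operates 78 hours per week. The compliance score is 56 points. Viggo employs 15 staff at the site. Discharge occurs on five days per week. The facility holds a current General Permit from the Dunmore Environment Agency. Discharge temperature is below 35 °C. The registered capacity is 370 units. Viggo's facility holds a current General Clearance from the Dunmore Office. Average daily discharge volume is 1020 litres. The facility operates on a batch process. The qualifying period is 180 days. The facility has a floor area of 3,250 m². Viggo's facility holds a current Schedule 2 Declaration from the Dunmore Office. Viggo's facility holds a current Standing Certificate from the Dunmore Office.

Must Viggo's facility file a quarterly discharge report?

Exception (a) fails — the baseline figure is 351, short of 359.
Exception (b) is satisfied on its face — the coverage ratio is 67%, less than the 85% limit; the facility's operating hours per week are 78, less than the 84 limit. But applying paragraphs (f)–(g): (f) operates against (b): a current Standing Certificate is held. (g) does not operate here (discharge temperature is below 35 °C), so (f) stands. (b) is therefore removed.
Exception (c) is satisfied on its face — a current General Clearance is held; the facility's floor area is 3,250 m², less than the 3,350 m² limit. However, paragraphs (h)–(l) must be considered: (h) applies — the registered capacity is 370 units, below the 430 units limit. (i) would limit (h) — the compliance score is 56 points, less than the 66 points limit — but (j) sets (i) aside: (j) operates against (i): a current Schedule 2 Declaration is held. (k) applies (the facility is within 200 m of a designated waterway), but is overridden by (l): (l) is triggered — a current Schedule 3 Certificate is held. (c) is therefore removed.
Exception (d) requires that average daily discharge volume is less than 1000 litres; but average daily discharge volume is 1020 litres, not less than 1000 litres, so (d) is unavailable.
Exception (e) fails — discharge occurs on five days per week.
No exception applies. The general rule governs.

Yes — Viggo's facility must file a quarterly discharge report.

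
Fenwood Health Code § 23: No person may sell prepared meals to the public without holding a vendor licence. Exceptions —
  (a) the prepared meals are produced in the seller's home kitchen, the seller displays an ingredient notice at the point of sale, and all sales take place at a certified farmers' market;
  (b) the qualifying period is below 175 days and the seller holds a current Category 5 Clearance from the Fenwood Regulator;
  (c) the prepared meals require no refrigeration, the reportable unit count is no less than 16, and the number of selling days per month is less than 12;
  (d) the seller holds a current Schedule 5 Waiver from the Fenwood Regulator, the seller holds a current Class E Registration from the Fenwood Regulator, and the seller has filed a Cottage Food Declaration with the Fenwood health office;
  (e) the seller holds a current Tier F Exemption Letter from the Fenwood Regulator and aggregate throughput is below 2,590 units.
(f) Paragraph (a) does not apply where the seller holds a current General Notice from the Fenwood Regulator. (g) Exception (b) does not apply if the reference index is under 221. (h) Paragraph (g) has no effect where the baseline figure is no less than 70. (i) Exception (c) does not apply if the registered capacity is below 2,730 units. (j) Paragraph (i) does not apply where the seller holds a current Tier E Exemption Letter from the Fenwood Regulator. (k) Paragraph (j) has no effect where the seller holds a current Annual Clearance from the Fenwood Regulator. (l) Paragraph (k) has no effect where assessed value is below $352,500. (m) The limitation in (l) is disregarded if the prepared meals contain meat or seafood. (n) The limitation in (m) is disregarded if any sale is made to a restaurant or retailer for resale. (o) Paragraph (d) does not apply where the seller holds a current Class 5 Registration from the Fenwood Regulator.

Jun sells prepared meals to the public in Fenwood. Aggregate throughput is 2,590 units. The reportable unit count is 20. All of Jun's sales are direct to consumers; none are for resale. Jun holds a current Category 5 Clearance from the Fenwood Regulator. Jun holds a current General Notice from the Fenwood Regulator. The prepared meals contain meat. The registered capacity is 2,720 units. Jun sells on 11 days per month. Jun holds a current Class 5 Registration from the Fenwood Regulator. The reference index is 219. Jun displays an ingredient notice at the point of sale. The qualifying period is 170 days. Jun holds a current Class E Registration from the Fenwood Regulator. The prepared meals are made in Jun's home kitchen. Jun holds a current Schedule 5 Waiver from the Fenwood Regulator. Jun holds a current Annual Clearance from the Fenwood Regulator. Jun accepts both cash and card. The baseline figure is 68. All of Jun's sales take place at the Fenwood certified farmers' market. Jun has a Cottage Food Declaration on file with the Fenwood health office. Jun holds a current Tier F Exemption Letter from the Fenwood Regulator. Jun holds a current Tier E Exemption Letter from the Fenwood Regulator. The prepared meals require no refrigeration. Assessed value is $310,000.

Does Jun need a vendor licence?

Exception (a) is satisfied on its face — the prepared meals are home-kitchen produced; an ingredient notice is displayed; all sales are at a certified farmers' market. Turning to paragraph (f): (f) is triggered — a current General Notice is held. So (a) is unavailable.
All of (b)'s requirements are met (the qualifying period is 170 days, below the 175 days limit; a current Category 5 Clearance is held). But applying paragraphs (g)–(h): (g) operates against (b): the reference index is 219, under the 221 limit. (h) is inapplicable (the baseline figure is 68, short of 70), so (g) stands. Exception (b) does not apply.
Exception (c)'s conditions are all satisfied: the prepared meals are shelf-stable; the reportable unit count is 20, meeting the 16 threshold; the number of selling days per month is 11, less than the 12 limit. But applying paragraphs (i)–(n): (i) applies — the registered capacity is 2,720 units, below the 2,730 units limit. (j) would limit (i) — a current Tier E Exemption Letter is held — but (k) sets (j) aside: (k) operates against (j): a current Annual Clearance is held. (l) is engaged (assessed value is $310,000, below the $352,500 limit), but is displaced by (m): (m) operates against (l): the prepared meals contain meat. (n), which would lift (m), is inapplicable — no sales are for resale. (c) is therefore removed.
All of (d)'s requirements are met (a current Schedule 5 Waiver is held; a current Class E Registration is held; a Cottage Food Declaration is on file). But applying paragraph (o): (o) operates against (d): a current Class 5 Registration is held. So (d) is unavailable.
Exception (e) fails — aggregate throughput is 2,590 units, not below 2,590 units.
No exception displaces § 23.

Yes — Jun must hold a vendor licence.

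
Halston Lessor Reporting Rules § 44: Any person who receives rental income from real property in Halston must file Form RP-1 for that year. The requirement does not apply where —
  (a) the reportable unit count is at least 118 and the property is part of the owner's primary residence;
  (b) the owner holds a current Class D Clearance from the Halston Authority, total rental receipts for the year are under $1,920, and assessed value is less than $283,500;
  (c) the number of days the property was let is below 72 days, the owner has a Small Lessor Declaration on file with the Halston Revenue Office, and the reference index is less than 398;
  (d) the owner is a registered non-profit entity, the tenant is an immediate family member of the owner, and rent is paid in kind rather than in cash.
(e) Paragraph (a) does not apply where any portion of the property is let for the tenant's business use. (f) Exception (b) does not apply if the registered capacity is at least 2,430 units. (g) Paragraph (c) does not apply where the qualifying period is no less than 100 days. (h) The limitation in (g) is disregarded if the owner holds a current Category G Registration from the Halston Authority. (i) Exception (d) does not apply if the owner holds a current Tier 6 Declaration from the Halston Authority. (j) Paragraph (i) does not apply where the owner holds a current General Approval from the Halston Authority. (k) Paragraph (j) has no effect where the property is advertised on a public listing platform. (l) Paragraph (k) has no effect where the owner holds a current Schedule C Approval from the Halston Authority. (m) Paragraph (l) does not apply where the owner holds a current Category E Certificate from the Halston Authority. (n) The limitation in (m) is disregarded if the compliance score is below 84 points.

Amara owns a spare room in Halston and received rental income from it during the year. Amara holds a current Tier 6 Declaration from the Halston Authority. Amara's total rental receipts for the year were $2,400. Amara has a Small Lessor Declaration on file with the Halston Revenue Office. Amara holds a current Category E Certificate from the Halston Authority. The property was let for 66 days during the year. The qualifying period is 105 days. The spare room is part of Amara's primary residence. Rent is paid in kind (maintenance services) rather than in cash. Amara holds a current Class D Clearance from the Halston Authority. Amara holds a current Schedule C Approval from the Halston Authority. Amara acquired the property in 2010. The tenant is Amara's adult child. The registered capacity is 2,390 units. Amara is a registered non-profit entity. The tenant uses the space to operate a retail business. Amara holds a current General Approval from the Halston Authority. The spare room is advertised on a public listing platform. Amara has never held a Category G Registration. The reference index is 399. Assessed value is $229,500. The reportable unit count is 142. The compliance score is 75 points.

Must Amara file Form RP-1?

Exception (a): the reportable unit count is 142, meeting the 118 threshold; the spare room is part of the primary residence — every condition holds. However, paragraph (e) must be considered: (e) is triggered — the space is let for business use. Exception (a) does not apply.
Exception (b) requires that total rental receipts for the year are under $1,920; but total rental receipts for the year are $2,400, not under $1,920, so (b) is unavailable.
Exception (c) fails — the reference index is 399, not less than 398.
Exception (d) is satisfied on its face — Amara is a registered non-profit; the tenant is an immediate family member; rent is paid in kind. Under paragraphs (i)–(n): (i) would limit (d) — a current Tier 6 Declaration is held — but (j) sets (i) aside: (j) is engaged — a current General Approval is held. (k) is triggered (the property is publicly advertised), but yields to (l): (l) operates against (k): a current Schedule C Approval is held. (m) is triggered (a current Category E Certificate is held), but is displaced by (n): (n) operates against (m): the compliance score is 75 points, below the 84 points limit. Exception (d) stands.

No — exception (d) applies; Amara is not required to file Form RP-1.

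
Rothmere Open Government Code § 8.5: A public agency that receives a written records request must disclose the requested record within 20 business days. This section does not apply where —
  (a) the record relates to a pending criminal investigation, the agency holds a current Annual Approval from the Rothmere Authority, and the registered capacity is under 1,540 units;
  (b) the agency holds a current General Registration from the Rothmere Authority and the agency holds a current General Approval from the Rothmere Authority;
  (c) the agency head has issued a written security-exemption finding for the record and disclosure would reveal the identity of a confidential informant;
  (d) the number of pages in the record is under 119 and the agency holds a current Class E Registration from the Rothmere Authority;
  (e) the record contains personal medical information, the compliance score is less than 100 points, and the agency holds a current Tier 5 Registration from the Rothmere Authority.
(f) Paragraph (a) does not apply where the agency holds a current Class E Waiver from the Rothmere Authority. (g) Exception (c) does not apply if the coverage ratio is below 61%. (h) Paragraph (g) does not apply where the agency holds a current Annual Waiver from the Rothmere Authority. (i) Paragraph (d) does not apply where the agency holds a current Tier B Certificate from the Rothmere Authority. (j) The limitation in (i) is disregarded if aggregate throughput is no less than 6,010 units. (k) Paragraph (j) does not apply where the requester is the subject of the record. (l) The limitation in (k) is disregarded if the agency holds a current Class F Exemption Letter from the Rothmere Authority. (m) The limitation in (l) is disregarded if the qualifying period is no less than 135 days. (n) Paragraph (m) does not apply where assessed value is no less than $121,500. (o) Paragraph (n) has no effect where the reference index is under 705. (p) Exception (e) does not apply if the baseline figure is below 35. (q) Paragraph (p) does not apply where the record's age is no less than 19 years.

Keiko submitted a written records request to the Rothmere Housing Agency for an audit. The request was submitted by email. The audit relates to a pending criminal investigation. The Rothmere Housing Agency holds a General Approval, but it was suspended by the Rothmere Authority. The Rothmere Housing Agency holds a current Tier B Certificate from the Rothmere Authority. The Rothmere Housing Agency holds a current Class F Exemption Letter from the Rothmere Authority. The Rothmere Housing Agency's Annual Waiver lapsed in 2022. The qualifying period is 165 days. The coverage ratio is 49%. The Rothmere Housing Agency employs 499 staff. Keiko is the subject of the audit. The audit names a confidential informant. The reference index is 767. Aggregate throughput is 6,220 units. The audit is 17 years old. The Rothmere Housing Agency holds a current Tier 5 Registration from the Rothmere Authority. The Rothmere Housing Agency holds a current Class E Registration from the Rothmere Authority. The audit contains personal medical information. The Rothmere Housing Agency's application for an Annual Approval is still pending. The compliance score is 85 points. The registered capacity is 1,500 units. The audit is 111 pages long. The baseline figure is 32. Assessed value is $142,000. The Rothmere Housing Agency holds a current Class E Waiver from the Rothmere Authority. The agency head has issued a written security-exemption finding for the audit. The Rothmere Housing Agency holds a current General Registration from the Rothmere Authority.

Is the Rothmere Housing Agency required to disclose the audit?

Exception (a) does not apply: the Annual Approval is not current.
Exception (b) requires that the agency holds a current General Approval from the Rothmere Authority; but no current General Approval is held, so (b) is unavailable.
Exception (c)'s conditions are all satisfied: a written security-exemption finding has been issued; the audit names a confidential informant. However, paragraphs (g)–(h) must be considered: (g) operates against (c): the coverage ratio is 49%, below the 61% limit. (h) is inapplicable (the Annual Waiver is not current), so (g) stands. So (c) is unavailable.
Exception (d) is satisfied on its face — the number of pages in the record is 111, under the 119 limit; a current Class E Registration is held. As to paragraphs (i)–(o): (i) would limit (d) — a current Tier B Certificate is held — but (j) sets (i) aside: (j) is triggered — aggregate throughput is 6,220 units, meeting the 6,010 units threshold. (k) would limit (j) — Keiko is the subject of the audit — but (l) sets (k) aside: (l) applies — a current Class F Exemption Letter is held. (m) operates (the qualifying period is 165 days, meeting the 135 days threshold), but is displaced by (n): (n) operates — assessed value is $142,000, meeting the $121,500 threshold. (o), which would lift (n), is not engaged — the reference index is 767, not under 705. Exception (d) stands.
Exception (e): the audit contains personal medical information; the compliance score is 85 points, less than the 100 points limit; a current Tier 5 Registration is held — every condition holds. But applying paragraphs (p)–(q): (p) operates against (e): the baseline figure is 32, below the 35 limit. (q), which would lift (p), does not operate here — the record's age is 17 years, short of 19 years. So (e) is unavailable.

No — exception (d) applies; the Rothmere Housing Agency is not required to disclose the audit.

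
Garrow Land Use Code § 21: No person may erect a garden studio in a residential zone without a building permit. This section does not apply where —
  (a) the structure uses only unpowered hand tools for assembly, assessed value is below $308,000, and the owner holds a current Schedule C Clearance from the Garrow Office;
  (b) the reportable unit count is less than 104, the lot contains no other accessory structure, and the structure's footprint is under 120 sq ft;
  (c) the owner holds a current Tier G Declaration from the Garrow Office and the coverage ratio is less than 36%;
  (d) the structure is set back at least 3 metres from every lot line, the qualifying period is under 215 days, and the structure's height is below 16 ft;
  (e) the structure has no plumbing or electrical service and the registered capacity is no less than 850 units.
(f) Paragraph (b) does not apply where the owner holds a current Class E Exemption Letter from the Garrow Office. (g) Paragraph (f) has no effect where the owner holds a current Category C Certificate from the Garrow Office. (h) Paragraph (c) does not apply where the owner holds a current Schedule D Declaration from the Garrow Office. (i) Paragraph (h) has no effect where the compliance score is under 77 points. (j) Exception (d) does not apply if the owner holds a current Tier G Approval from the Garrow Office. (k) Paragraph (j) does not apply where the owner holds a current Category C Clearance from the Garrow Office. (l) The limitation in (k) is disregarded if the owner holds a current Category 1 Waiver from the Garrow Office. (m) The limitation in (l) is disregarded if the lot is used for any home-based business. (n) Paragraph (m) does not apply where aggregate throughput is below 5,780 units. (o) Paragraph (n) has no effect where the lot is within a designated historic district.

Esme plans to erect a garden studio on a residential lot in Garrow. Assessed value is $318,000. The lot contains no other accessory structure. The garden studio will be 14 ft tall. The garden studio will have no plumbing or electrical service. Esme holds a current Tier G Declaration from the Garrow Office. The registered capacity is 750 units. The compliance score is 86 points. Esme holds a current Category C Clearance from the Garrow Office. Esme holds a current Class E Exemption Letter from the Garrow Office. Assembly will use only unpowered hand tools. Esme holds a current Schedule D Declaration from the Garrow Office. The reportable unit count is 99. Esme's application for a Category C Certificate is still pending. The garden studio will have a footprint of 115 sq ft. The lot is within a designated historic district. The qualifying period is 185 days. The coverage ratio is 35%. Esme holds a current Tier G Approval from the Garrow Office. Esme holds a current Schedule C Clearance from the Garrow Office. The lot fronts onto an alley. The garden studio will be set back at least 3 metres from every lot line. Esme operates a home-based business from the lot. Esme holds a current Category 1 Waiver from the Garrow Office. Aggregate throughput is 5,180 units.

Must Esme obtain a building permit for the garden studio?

No — exception (d) applies; Esme does not need a building permit.

Exception (a) fails — assessed value is $318,000, not below $308,000.
Exception (b) is satisfied on its face — the reportable unit count is 99, less than the 104 limit; the lot has no other accessory structure; the structure's footprint is 115 sq ft, under the 120 sq ft limit. However, paragraphs (f)–(g) must be considered: (f) operates against (b): a current Class E Exemption Letter is held. (g), which would lift (f), is not triggered — no current Category C Certificate is held. So (b) is unavailable.
All of (c)'s requirements are met (a current Tier G Declaration is held; the coverage ratio is 35%, less than the 36% limit). But: (h) operates against (c): a current Schedule D Declaration is held. (i), which would lift (h), is not engaged — the compliance score is 86 points, not under 77 points. (c) is therefore removed.
Exception (d): the setback is at least 3 m on every side; the qualifying period is 185 days, under the 215 days limit; the structure's height is 14 ft, below the 16 ft limit — every condition holds. Considering the limiting provisions: (j) operates (a current Tier G Approval is held), but is itself disapplied by (k): (k) operates against (j): a current Category C Clearance is held. (l) would limit (k) — a current Category 1 Waiver is held — but (m) sets (l) aside: (m) operates against (l): a home-based business operates on the lot. (n) is engaged (aggregate throughput is 5,180 units, below the 5,780 units limit), but is itself disapplied by (o): (o) is engaged — the lot is in a historic district. So (d) applies.
Exception (e) requires that the registered capacity is no less than 850 units; but the registered capacity is 750 units, short of 850 units, so (e) is unavailable.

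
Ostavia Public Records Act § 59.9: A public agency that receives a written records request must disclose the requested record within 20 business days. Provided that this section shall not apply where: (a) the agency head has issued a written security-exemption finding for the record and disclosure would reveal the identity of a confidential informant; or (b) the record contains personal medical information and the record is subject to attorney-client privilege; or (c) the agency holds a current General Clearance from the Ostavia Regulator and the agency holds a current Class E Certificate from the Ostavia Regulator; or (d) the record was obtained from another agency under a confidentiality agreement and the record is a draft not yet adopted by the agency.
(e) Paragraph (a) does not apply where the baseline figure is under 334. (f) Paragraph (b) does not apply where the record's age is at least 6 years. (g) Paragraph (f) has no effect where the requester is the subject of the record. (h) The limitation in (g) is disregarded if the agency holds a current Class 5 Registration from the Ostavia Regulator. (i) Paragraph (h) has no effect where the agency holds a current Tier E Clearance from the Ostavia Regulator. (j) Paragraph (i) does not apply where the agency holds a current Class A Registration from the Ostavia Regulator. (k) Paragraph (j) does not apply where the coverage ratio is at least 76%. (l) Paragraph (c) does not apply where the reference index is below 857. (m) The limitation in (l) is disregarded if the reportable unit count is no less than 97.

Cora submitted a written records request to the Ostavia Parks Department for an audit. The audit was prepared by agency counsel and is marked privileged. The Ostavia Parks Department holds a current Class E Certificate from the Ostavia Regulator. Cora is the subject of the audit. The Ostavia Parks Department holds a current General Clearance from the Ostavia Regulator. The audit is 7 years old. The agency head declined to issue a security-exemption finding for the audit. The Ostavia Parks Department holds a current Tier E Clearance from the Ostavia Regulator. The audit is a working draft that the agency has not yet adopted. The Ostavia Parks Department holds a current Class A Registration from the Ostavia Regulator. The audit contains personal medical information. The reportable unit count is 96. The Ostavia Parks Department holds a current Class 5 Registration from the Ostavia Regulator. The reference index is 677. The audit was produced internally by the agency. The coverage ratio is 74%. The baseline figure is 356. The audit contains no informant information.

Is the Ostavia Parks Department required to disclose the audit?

Yes — the Ostavia Parks Department must disclose the audit.

Exception (a) requires that the agency head has issued a written security-exemption finding for the record; but the agency head declined to issue a security-exemption finding, so (a) is unavailable.
All of (b)'s requirements are met (the audit contains personal medical information; the audit is privileged). But: (f) applies — the record's age is 7 years, meeting the 6 years threshold. (g) is engaged (Cora is the subject of the audit), but is itself disapplied by (h): (h) operates — a current Class 5 Registration is held. (i) operates (a current Tier E Clearance is held), but is set aside by (j): (j) operates — a current Class A Registration is held. (k) is not engaged (the coverage ratio is 74%, short of 76%), so (j) stands. So (b) is unavailable.
Exception (c)'s conditions are all satisfied: a current General Clearance is held; a current Class E Certificate is held. But: (l) operates against (c): the reference index is 677, below the 857 limit. (m), which would lift (l), is not engaged — the reportable unit count is 96, short of 97. (c) is therefore removed.
Exception (d) fails — the audit was produced internally.
Every exception is unavailable, so the rule governs.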